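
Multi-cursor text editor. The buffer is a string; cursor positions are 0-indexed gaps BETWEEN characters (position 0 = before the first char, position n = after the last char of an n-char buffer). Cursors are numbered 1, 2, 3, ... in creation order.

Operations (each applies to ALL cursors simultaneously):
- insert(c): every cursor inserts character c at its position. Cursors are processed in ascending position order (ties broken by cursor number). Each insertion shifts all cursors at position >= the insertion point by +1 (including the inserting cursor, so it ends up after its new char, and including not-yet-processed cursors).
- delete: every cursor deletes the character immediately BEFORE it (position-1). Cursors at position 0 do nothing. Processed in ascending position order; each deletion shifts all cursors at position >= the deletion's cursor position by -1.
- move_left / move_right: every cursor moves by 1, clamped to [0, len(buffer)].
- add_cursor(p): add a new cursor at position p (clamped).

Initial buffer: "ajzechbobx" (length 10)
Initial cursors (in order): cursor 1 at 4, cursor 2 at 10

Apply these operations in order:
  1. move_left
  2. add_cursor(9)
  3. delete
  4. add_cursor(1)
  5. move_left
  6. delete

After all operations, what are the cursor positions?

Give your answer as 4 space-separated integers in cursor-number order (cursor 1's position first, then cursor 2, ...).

After op 1 (move_left): buffer="ajzechbobx" (len 10), cursors c1@3 c2@9, authorship ..........
After op 2 (add_cursor(9)): buffer="ajzechbobx" (len 10), cursors c1@3 c2@9 c3@9, authorship ..........
After op 3 (delete): buffer="ajechbx" (len 7), cursors c1@2 c2@6 c3@6, authorship .......
After op 4 (add_cursor(1)): buffer="ajechbx" (len 7), cursors c4@1 c1@2 c2@6 c3@6, authorship .......
After op 5 (move_left): buffer="ajechbx" (len 7), cursors c4@0 c1@1 c2@5 c3@5, authorship .......
After op 6 (delete): buffer="jebx" (len 4), cursors c1@0 c4@0 c2@2 c3@2, authorship ....

Answer: 0 2 2 0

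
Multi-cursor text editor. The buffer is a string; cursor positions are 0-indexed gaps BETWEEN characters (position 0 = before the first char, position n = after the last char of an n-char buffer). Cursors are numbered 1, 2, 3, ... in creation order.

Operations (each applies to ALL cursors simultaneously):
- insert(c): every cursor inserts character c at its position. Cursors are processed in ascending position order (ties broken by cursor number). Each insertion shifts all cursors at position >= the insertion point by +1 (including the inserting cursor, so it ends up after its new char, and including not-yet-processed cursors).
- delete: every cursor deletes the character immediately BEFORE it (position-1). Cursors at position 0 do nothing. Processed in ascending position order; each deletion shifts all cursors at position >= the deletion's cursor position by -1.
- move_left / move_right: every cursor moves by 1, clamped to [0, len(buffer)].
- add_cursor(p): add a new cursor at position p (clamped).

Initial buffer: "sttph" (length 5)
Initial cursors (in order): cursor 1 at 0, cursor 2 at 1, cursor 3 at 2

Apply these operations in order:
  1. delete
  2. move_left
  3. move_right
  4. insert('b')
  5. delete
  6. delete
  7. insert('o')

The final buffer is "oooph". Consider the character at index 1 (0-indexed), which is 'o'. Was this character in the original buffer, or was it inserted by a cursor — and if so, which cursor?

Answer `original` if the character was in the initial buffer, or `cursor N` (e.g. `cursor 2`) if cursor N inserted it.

Answer: cursor 2

Derivation:
After op 1 (delete): buffer="tph" (len 3), cursors c1@0 c2@0 c3@0, authorship ...
After op 2 (move_left): buffer="tph" (len 3), cursors c1@0 c2@0 c3@0, authorship ...
After op 3 (move_right): buffer="tph" (len 3), cursors c1@1 c2@1 c3@1, authorship ...
After op 4 (insert('b')): buffer="tbbbph" (len 6), cursors c1@4 c2@4 c3@4, authorship .123..
After op 5 (delete): buffer="tph" (len 3), cursors c1@1 c2@1 c3@1, authorship ...
After op 6 (delete): buffer="ph" (len 2), cursors c1@0 c2@0 c3@0, authorship ..
After op 7 (insert('o')): buffer="oooph" (len 5), cursors c1@3 c2@3 c3@3, authorship 123..
Authorship (.=original, N=cursor N): 1 2 3 . .
Index 1: author = 2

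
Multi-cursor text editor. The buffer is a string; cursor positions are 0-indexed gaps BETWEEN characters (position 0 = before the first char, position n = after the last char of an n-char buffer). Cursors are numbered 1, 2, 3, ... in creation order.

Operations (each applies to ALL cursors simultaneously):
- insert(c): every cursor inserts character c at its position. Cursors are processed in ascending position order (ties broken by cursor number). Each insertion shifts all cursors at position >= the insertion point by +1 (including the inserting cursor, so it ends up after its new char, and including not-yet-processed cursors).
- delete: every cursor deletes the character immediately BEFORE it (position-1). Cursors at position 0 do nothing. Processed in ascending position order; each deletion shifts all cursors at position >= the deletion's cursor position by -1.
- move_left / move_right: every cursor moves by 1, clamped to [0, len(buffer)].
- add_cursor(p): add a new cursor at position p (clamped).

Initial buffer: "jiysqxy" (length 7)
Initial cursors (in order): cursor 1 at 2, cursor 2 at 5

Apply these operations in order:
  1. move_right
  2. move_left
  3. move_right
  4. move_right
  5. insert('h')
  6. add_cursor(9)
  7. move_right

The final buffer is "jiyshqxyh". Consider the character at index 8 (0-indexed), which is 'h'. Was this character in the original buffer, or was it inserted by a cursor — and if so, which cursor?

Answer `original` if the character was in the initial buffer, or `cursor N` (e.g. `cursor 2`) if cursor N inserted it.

After op 1 (move_right): buffer="jiysqxy" (len 7), cursors c1@3 c2@6, authorship .......
After op 2 (move_left): buffer="jiysqxy" (len 7), cursors c1@2 c2@5, authorship .......
After op 3 (move_right): buffer="jiysqxy" (len 7), cursors c1@3 c2@6, authorship .......
After op 4 (move_right): buffer="jiysqxy" (len 7), cursors c1@4 c2@7, authorship .......
After op 5 (insert('h')): buffer="jiyshqxyh" (len 9), cursors c1@5 c2@9, authorship ....1...2
After op 6 (add_cursor(9)): buffer="jiyshqxyh" (len 9), cursors c1@5 c2@9 c3@9, authorship ....1...2
After op 7 (move_right): buffer="jiyshqxyh" (len 9), cursors c1@6 c2@9 c3@9, authorship ....1...2
Authorship (.=original, N=cursor N): . . . . 1 . . . 2
Index 8: author = 2

Answer: cursor 2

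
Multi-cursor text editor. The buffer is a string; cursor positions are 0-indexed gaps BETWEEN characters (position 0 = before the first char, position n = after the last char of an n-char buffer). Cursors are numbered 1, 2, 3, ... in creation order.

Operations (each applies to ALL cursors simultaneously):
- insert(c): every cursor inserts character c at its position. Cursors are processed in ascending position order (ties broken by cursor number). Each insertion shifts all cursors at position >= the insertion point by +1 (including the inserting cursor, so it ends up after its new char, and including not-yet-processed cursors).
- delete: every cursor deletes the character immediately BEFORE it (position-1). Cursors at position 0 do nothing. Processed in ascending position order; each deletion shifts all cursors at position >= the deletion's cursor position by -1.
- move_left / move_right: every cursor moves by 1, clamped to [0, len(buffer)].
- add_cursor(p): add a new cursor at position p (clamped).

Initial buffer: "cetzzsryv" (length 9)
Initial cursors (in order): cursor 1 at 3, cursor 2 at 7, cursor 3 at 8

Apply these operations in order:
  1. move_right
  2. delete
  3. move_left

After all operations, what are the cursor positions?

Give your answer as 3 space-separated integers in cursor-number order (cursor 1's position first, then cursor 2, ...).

Answer: 2 5 5

Derivation:
After op 1 (move_right): buffer="cetzzsryv" (len 9), cursors c1@4 c2@8 c3@9, authorship .........
After op 2 (delete): buffer="cetzsr" (len 6), cursors c1@3 c2@6 c3@6, authorship ......
After op 3 (move_left): buffer="cetzsr" (len 6), cursors c1@2 c2@5 c3@5, authorship ......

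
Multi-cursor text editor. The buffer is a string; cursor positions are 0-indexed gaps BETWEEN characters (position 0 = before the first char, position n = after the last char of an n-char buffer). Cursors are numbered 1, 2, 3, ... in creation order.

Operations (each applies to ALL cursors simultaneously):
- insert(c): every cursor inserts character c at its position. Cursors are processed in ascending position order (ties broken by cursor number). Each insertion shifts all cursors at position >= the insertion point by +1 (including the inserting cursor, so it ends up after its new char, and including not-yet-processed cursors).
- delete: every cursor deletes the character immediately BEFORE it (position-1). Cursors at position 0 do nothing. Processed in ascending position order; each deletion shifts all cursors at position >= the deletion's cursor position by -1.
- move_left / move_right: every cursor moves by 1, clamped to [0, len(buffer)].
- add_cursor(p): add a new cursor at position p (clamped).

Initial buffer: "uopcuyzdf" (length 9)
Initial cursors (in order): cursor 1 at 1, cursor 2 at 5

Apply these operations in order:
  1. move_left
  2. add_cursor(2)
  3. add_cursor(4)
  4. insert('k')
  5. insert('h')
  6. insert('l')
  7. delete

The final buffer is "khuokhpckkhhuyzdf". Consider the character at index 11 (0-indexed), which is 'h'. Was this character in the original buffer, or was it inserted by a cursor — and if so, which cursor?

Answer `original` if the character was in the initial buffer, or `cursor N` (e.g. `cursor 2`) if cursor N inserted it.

Answer: cursor 4

Derivation:
After op 1 (move_left): buffer="uopcuyzdf" (len 9), cursors c1@0 c2@4, authorship .........
After op 2 (add_cursor(2)): buffer="uopcuyzdf" (len 9), cursors c1@0 c3@2 c2@4, authorship .........
After op 3 (add_cursor(4)): buffer="uopcuyzdf" (len 9), cursors c1@0 c3@2 c2@4 c4@4, authorship .........
After op 4 (insert('k')): buffer="kuokpckkuyzdf" (len 13), cursors c1@1 c3@4 c2@8 c4@8, authorship 1..3..24.....
After op 5 (insert('h')): buffer="khuokhpckkhhuyzdf" (len 17), cursors c1@2 c3@6 c2@12 c4@12, authorship 11..33..2424.....
After op 6 (insert('l')): buffer="khluokhlpckkhhlluyzdf" (len 21), cursors c1@3 c3@8 c2@16 c4@16, authorship 111..333..242424.....
After op 7 (delete): buffer="khuokhpckkhhuyzdf" (len 17), cursors c1@2 c3@6 c2@12 c4@12, authorship 11..33..2424.....
Authorship (.=original, N=cursor N): 1 1 . . 3 3 . . 2 4 2 4 . . . . .
Index 11: author = 4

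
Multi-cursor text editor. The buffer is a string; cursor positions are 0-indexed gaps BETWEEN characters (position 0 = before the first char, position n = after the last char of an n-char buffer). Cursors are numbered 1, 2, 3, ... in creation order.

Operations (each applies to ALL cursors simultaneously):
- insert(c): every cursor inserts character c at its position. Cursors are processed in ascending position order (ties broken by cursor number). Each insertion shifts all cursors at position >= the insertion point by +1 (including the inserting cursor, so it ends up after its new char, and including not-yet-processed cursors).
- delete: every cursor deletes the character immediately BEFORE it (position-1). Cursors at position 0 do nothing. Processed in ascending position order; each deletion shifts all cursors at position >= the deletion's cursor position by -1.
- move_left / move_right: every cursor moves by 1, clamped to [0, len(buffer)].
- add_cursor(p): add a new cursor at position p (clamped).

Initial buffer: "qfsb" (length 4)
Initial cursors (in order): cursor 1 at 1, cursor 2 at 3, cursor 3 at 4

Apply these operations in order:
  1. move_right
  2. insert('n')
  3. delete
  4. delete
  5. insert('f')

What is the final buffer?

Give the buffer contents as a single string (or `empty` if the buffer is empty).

After op 1 (move_right): buffer="qfsb" (len 4), cursors c1@2 c2@4 c3@4, authorship ....
After op 2 (insert('n')): buffer="qfnsbnn" (len 7), cursors c1@3 c2@7 c3@7, authorship ..1..23
After op 3 (delete): buffer="qfsb" (len 4), cursors c1@2 c2@4 c3@4, authorship ....
After op 4 (delete): buffer="q" (len 1), cursors c1@1 c2@1 c3@1, authorship .
After op 5 (insert('f')): buffer="qfff" (len 4), cursors c1@4 c2@4 c3@4, authorship .123

Answer: qfff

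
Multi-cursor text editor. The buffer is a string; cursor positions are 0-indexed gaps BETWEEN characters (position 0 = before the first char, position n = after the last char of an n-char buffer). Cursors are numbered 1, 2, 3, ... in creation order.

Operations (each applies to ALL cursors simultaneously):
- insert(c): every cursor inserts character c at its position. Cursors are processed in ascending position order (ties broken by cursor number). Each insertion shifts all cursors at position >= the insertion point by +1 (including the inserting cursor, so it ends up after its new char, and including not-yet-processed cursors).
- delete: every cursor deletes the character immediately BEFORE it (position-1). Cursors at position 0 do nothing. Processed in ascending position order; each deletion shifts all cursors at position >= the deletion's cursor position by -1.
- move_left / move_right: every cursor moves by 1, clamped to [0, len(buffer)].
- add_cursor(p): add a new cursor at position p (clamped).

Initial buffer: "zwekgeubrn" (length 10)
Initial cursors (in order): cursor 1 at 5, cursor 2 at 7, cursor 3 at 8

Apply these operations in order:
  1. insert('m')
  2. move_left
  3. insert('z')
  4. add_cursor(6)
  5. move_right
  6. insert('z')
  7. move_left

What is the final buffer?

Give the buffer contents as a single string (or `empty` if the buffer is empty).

Answer: zwekgzmzzeuzmzbzmzrn

Derivation:
After op 1 (insert('m')): buffer="zwekgmeumbmrn" (len 13), cursors c1@6 c2@9 c3@11, authorship .....1..2.3..
After op 2 (move_left): buffer="zwekgmeumbmrn" (len 13), cursors c1@5 c2@8 c3@10, authorship .....1..2.3..
After op 3 (insert('z')): buffer="zwekgzmeuzmbzmrn" (len 16), cursors c1@6 c2@10 c3@13, authorship .....11..22.33..
After op 4 (add_cursor(6)): buffer="zwekgzmeuzmbzmrn" (len 16), cursors c1@6 c4@6 c2@10 c3@13, authorship .....11..22.33..
After op 5 (move_right): buffer="zwekgzmeuzmbzmrn" (len 16), cursors c1@7 c4@7 c2@11 c3@14, authorship .....11..22.33..
After op 6 (insert('z')): buffer="zwekgzmzzeuzmzbzmzrn" (len 20), cursors c1@9 c4@9 c2@14 c3@18, authorship .....1114..222.333..
After op 7 (move_left): buffer="zwekgzmzzeuzmzbzmzrn" (len 20), cursors c1@8 c4@8 c2@13 c3@17, authorship .....1114..222.333..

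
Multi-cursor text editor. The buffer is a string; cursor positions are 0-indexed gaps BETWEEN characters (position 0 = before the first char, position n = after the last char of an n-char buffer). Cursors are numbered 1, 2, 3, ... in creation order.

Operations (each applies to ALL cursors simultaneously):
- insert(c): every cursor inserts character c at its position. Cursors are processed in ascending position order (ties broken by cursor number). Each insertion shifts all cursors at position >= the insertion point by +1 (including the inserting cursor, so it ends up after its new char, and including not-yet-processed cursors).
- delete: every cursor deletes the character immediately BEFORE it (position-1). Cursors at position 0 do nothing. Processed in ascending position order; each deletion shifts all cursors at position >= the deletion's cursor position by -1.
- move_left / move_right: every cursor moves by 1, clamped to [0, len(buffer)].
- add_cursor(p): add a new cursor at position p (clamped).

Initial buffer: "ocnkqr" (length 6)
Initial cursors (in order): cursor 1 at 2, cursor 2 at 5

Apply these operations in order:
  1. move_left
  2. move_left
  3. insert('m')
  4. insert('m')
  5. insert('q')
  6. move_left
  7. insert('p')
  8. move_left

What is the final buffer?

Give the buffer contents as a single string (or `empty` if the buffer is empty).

After op 1 (move_left): buffer="ocnkqr" (len 6), cursors c1@1 c2@4, authorship ......
After op 2 (move_left): buffer="ocnkqr" (len 6), cursors c1@0 c2@3, authorship ......
After op 3 (insert('m')): buffer="mocnmkqr" (len 8), cursors c1@1 c2@5, authorship 1...2...
After op 4 (insert('m')): buffer="mmocnmmkqr" (len 10), cursors c1@2 c2@7, authorship 11...22...
After op 5 (insert('q')): buffer="mmqocnmmqkqr" (len 12), cursors c1@3 c2@9, authorship 111...222...
After op 6 (move_left): buffer="mmqocnmmqkqr" (len 12), cursors c1@2 c2@8, authorship 111...222...
After op 7 (insert('p')): buffer="mmpqocnmmpqkqr" (len 14), cursors c1@3 c2@10, authorship 1111...2222...
After op 8 (move_left): buffer="mmpqocnmmpqkqr" (len 14), cursors c1@2 c2@9, authorship 1111...2222...

Answer: mmpqocnmmpqkqr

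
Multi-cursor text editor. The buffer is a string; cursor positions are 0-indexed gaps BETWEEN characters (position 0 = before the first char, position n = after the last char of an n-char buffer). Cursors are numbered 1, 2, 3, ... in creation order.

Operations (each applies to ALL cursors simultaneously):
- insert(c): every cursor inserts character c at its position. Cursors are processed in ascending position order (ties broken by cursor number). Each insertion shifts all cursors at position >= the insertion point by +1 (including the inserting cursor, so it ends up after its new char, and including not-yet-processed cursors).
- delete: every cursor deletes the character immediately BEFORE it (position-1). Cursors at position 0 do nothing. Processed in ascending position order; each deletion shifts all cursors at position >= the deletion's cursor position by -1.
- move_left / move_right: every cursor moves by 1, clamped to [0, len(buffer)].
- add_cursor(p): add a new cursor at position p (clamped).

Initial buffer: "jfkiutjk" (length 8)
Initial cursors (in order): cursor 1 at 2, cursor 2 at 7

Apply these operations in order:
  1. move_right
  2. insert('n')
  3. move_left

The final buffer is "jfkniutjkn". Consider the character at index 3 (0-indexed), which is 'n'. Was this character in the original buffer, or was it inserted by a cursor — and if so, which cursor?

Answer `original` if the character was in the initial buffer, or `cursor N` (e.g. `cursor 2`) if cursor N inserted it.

Answer: cursor 1

Derivation:
After op 1 (move_right): buffer="jfkiutjk" (len 8), cursors c1@3 c2@8, authorship ........
After op 2 (insert('n')): buffer="jfkniutjkn" (len 10), cursors c1@4 c2@10, authorship ...1.....2
After op 3 (move_left): buffer="jfkniutjkn" (len 10), cursors c1@3 c2@9, authorship ...1.....2
Authorship (.=original, N=cursor N): . . . 1 . . . . . 2
Index 3: author = 1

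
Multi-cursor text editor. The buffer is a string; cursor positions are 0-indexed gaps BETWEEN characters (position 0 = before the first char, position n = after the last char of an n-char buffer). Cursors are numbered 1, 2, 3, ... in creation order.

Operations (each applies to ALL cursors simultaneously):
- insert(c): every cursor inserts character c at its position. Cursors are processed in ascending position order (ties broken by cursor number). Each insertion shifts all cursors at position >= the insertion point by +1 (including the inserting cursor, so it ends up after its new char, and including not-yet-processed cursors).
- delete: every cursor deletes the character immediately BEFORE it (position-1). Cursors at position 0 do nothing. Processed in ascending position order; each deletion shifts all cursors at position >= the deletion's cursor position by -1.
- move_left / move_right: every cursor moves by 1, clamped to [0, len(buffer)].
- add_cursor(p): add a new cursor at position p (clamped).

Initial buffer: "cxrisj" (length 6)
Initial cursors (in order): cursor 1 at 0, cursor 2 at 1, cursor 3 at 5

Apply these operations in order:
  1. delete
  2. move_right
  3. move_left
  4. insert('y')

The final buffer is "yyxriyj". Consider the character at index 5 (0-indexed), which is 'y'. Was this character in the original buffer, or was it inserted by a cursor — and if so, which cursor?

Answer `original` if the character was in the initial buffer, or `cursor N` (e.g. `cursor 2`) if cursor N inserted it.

After op 1 (delete): buffer="xrij" (len 4), cursors c1@0 c2@0 c3@3, authorship ....
After op 2 (move_right): buffer="xrij" (len 4), cursors c1@1 c2@1 c3@4, authorship ....
After op 3 (move_left): buffer="xrij" (len 4), cursors c1@0 c2@0 c3@3, authorship ....
After op 4 (insert('y')): buffer="yyxriyj" (len 7), cursors c1@2 c2@2 c3@6, authorship 12...3.
Authorship (.=original, N=cursor N): 1 2 . . . 3 .
Index 5: author = 3

Answer: cursor 3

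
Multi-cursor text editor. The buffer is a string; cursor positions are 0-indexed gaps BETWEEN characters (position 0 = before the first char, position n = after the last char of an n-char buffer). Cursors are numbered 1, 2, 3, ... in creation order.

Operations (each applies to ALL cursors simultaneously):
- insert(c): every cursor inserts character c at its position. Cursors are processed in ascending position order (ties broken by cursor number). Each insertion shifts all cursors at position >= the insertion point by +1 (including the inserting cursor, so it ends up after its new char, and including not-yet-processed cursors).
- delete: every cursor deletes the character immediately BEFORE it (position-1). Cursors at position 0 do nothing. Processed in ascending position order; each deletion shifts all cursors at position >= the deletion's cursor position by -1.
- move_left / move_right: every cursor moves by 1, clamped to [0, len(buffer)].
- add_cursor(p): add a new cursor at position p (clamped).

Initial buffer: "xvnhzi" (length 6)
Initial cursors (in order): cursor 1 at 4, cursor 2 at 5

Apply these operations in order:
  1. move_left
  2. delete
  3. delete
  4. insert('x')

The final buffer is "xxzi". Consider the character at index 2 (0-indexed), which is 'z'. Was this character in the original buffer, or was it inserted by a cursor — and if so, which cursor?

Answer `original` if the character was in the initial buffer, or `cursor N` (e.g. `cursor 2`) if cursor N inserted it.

After op 1 (move_left): buffer="xvnhzi" (len 6), cursors c1@3 c2@4, authorship ......
After op 2 (delete): buffer="xvzi" (len 4), cursors c1@2 c2@2, authorship ....
After op 3 (delete): buffer="zi" (len 2), cursors c1@0 c2@0, authorship ..
After op 4 (insert('x')): buffer="xxzi" (len 4), cursors c1@2 c2@2, authorship 12..
Authorship (.=original, N=cursor N): 1 2 . .
Index 2: author = original

Answer: original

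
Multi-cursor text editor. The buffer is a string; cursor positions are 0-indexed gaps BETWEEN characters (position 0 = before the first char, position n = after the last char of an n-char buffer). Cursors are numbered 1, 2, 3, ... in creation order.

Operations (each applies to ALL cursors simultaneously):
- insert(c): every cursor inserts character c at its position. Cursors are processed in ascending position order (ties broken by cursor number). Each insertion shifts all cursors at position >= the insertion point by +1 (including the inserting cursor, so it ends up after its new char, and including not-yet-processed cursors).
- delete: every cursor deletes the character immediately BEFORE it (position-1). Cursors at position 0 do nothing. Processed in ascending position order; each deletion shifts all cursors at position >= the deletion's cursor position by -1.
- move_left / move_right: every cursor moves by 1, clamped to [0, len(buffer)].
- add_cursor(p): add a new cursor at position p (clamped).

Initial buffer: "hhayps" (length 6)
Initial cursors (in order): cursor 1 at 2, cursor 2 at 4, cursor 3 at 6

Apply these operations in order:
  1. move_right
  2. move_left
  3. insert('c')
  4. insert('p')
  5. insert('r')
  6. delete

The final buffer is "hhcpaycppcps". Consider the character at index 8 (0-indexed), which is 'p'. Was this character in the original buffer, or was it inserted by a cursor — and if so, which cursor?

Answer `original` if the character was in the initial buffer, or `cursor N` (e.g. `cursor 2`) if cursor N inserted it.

Answer: original

Derivation:
After op 1 (move_right): buffer="hhayps" (len 6), cursors c1@3 c2@5 c3@6, authorship ......
After op 2 (move_left): buffer="hhayps" (len 6), cursors c1@2 c2@4 c3@5, authorship ......
After op 3 (insert('c')): buffer="hhcaycpcs" (len 9), cursors c1@3 c2@6 c3@8, authorship ..1..2.3.
After op 4 (insert('p')): buffer="hhcpaycppcps" (len 12), cursors c1@4 c2@8 c3@11, authorship ..11..22.33.
After op 5 (insert('r')): buffer="hhcpraycprpcprs" (len 15), cursors c1@5 c2@10 c3@14, authorship ..111..222.333.
After op 6 (delete): buffer="hhcpaycppcps" (len 12), cursors c1@4 c2@8 c3@11, authorship ..11..22.33.
Authorship (.=original, N=cursor N): . . 1 1 . . 2 2 . 3 3 .
Index 8: author = original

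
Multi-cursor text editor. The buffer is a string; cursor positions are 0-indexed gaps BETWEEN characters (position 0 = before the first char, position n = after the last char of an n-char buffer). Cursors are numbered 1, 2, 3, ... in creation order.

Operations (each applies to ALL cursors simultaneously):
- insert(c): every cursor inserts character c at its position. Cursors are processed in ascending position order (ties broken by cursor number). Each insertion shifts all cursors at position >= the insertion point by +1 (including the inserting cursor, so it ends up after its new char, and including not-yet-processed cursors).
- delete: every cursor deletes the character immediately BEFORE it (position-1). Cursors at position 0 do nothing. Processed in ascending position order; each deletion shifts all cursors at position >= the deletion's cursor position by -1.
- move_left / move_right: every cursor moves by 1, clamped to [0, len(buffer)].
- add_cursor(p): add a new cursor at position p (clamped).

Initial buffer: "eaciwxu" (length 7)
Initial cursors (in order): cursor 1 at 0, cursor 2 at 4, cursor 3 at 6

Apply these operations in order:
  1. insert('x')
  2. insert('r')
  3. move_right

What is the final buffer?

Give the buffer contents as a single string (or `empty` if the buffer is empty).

After op 1 (insert('x')): buffer="xeacixwxxu" (len 10), cursors c1@1 c2@6 c3@9, authorship 1....2..3.
After op 2 (insert('r')): buffer="xreacixrwxxru" (len 13), cursors c1@2 c2@8 c3@12, authorship 11....22..33.
After op 3 (move_right): buffer="xreacixrwxxru" (len 13), cursors c1@3 c2@9 c3@13, authorship 11....22..33.

Answer: xreacixrwxxru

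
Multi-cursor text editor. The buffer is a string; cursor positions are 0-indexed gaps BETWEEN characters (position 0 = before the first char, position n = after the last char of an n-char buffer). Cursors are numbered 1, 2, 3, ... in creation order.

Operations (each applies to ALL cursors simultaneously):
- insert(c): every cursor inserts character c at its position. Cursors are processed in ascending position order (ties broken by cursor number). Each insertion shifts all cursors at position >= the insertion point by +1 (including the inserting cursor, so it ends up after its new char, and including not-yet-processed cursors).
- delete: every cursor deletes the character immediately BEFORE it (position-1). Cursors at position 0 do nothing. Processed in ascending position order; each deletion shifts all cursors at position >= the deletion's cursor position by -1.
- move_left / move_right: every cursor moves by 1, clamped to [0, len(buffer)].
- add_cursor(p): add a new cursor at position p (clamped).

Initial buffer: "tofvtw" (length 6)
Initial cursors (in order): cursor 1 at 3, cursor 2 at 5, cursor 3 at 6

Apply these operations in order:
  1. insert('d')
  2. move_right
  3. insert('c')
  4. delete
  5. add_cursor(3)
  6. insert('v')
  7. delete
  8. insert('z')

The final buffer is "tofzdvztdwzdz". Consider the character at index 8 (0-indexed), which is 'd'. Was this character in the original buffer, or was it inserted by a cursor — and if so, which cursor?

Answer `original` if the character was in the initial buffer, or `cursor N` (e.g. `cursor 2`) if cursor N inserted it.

Answer: cursor 2

Derivation:
After op 1 (insert('d')): buffer="tofdvtdwd" (len 9), cursors c1@4 c2@7 c3@9, authorship ...1..2.3
After op 2 (move_right): buffer="tofdvtdwd" (len 9), cursors c1@5 c2@8 c3@9, authorship ...1..2.3
After op 3 (insert('c')): buffer="tofdvctdwcdc" (len 12), cursors c1@6 c2@10 c3@12, authorship ...1.1.2.233
After op 4 (delete): buffer="tofdvtdwd" (len 9), cursors c1@5 c2@8 c3@9, authorship ...1..2.3
After op 5 (add_cursor(3)): buffer="tofdvtdwd" (len 9), cursors c4@3 c1@5 c2@8 c3@9, authorship ...1..2.3
After op 6 (insert('v')): buffer="tofvdvvtdwvdv" (len 13), cursors c4@4 c1@7 c2@11 c3@13, authorship ...41.1.2.233
After op 7 (delete): buffer="tofdvtdwd" (len 9), cursors c4@3 c1@5 c2@8 c3@9, authorship ...1..2.3
After op 8 (insert('z')): buffer="tofzdvztdwzdz" (len 13), cursors c4@4 c1@7 c2@11 c3@13, authorship ...41.1.2.233
Authorship (.=original, N=cursor N): . . . 4 1 . 1 . 2 . 2 3 3
Index 8: author = 2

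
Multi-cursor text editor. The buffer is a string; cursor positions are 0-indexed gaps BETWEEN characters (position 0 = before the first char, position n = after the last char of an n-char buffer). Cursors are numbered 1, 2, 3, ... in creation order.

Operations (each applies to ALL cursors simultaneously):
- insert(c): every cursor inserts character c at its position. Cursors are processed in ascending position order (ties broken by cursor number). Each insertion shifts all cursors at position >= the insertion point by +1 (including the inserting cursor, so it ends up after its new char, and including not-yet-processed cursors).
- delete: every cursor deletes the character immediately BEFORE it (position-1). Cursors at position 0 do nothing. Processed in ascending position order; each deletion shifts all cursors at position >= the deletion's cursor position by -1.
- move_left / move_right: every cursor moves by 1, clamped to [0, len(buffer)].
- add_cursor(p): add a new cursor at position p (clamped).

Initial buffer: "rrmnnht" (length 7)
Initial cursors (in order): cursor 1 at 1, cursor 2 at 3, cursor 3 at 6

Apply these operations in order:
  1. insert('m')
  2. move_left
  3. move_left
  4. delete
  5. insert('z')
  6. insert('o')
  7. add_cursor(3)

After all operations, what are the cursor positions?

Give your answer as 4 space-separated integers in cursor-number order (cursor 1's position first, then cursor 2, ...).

After op 1 (insert('m')): buffer="rmrmmnnhmt" (len 10), cursors c1@2 c2@5 c3@9, authorship .1..2...3.
After op 2 (move_left): buffer="rmrmmnnhmt" (len 10), cursors c1@1 c2@4 c3@8, authorship .1..2...3.
After op 3 (move_left): buffer="rmrmmnnhmt" (len 10), cursors c1@0 c2@3 c3@7, authorship .1..2...3.
After op 4 (delete): buffer="rmmmnhmt" (len 8), cursors c1@0 c2@2 c3@5, authorship .1.2..3.
After op 5 (insert('z')): buffer="zrmzmmnzhmt" (len 11), cursors c1@1 c2@4 c3@8, authorship 1.12.2.3.3.
After op 6 (insert('o')): buffer="zormzommnzohmt" (len 14), cursors c1@2 c2@6 c3@11, authorship 11.122.2.33.3.
After op 7 (add_cursor(3)): buffer="zormzommnzohmt" (len 14), cursors c1@2 c4@3 c2@6 c3@11, authorship 11.122.2.33.3.

Answer: 2 6 11 3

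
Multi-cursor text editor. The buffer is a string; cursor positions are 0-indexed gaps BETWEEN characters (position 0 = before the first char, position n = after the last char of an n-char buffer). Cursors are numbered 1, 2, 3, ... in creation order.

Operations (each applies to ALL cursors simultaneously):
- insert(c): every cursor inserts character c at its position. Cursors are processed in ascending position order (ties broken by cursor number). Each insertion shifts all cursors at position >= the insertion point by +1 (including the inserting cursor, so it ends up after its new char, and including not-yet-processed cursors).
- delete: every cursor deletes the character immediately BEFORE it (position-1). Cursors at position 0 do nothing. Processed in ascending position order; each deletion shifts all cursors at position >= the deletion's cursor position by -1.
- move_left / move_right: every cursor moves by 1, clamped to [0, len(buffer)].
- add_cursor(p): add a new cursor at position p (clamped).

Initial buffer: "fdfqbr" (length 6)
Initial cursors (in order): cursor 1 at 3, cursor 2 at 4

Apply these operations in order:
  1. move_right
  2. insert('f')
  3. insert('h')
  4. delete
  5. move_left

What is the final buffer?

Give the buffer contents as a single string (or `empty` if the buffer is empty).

Answer: fdfqfbfr

Derivation:
After op 1 (move_right): buffer="fdfqbr" (len 6), cursors c1@4 c2@5, authorship ......
After op 2 (insert('f')): buffer="fdfqfbfr" (len 8), cursors c1@5 c2@7, authorship ....1.2.
After op 3 (insert('h')): buffer="fdfqfhbfhr" (len 10), cursors c1@6 c2@9, authorship ....11.22.
After op 4 (delete): buffer="fdfqfbfr" (len 8), cursors c1@5 c2@7, authorship ....1.2.
After op 5 (move_left): buffer="fdfqfbfr" (len 8), cursors c1@4 c2@6, authorship ....1.2.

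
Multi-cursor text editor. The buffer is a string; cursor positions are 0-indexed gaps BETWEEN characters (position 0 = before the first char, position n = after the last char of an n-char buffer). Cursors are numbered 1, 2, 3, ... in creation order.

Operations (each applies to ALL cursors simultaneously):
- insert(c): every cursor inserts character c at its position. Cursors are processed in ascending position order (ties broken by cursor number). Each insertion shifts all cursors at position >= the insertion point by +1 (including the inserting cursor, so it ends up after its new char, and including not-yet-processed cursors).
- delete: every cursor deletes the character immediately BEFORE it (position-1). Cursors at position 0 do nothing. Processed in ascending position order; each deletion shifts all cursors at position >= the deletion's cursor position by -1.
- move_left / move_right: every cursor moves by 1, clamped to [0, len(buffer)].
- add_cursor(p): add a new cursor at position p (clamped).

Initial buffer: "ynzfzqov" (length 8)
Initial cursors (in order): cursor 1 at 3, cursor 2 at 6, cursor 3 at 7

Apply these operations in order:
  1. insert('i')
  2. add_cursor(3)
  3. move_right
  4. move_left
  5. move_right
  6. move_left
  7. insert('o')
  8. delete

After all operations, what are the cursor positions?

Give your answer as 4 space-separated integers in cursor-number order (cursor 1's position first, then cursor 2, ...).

After op 1 (insert('i')): buffer="ynzifzqioiv" (len 11), cursors c1@4 c2@8 c3@10, authorship ...1...2.3.
After op 2 (add_cursor(3)): buffer="ynzifzqioiv" (len 11), cursors c4@3 c1@4 c2@8 c3@10, authorship ...1...2.3.
After op 3 (move_right): buffer="ynzifzqioiv" (len 11), cursors c4@4 c1@5 c2@9 c3@11, authorship ...1...2.3.
After op 4 (move_left): buffer="ynzifzqioiv" (len 11), cursors c4@3 c1@4 c2@8 c3@10, authorship ...1...2.3.
After op 5 (move_right): buffer="ynzifzqioiv" (len 11), cursors c4@4 c1@5 c2@9 c3@11, authorship ...1...2.3.
After op 6 (move_left): buffer="ynzifzqioiv" (len 11), cursors c4@3 c1@4 c2@8 c3@10, authorship ...1...2.3.
After op 7 (insert('o')): buffer="ynzoiofzqiooiov" (len 15), cursors c4@4 c1@6 c2@11 c3@14, authorship ...411...22.33.
After op 8 (delete): buffer="ynzifzqioiv" (len 11), cursors c4@3 c1@4 c2@8 c3@10, authorship ...1...2.3.

Answer: 4 8 10 3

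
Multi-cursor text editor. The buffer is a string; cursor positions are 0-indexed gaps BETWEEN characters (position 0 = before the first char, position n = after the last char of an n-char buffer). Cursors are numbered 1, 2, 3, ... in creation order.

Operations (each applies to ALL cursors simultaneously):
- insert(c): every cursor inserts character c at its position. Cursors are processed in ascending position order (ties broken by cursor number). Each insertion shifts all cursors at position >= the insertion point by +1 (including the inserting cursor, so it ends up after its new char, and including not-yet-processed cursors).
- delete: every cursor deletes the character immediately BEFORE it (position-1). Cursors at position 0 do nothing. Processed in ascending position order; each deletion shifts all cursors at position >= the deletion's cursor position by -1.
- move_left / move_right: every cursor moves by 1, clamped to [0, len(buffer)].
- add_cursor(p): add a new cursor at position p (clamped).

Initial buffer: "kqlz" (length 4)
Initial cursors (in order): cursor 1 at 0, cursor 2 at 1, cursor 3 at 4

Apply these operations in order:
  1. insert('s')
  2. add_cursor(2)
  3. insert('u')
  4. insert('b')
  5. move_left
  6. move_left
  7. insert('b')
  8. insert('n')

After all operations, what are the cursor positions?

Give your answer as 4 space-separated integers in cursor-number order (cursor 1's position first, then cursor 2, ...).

After op 1 (insert('s')): buffer="sksqlzs" (len 7), cursors c1@1 c2@3 c3@7, authorship 1.2...3
After op 2 (add_cursor(2)): buffer="sksqlzs" (len 7), cursors c1@1 c4@2 c2@3 c3@7, authorship 1.2...3
After op 3 (insert('u')): buffer="sukusuqlzsu" (len 11), cursors c1@2 c4@4 c2@6 c3@11, authorship 11.422...33
After op 4 (insert('b')): buffer="subkubsubqlzsub" (len 15), cursors c1@3 c4@6 c2@9 c3@15, authorship 111.44222...333
After op 5 (move_left): buffer="subkubsubqlzsub" (len 15), cursors c1@2 c4@5 c2@8 c3@14, authorship 111.44222...333
After op 6 (move_left): buffer="subkubsubqlzsub" (len 15), cursors c1@1 c4@4 c2@7 c3@13, authorship 111.44222...333
After op 7 (insert('b')): buffer="sbubkbubsbubqlzsbub" (len 19), cursors c1@2 c4@6 c2@10 c3@17, authorship 1111.4442222...3333
After op 8 (insert('n')): buffer="sbnubkbnubsbnubqlzsbnub" (len 23), cursors c1@3 c4@8 c2@13 c3@21, authorship 11111.444422222...33333

Answer: 3 13 21 8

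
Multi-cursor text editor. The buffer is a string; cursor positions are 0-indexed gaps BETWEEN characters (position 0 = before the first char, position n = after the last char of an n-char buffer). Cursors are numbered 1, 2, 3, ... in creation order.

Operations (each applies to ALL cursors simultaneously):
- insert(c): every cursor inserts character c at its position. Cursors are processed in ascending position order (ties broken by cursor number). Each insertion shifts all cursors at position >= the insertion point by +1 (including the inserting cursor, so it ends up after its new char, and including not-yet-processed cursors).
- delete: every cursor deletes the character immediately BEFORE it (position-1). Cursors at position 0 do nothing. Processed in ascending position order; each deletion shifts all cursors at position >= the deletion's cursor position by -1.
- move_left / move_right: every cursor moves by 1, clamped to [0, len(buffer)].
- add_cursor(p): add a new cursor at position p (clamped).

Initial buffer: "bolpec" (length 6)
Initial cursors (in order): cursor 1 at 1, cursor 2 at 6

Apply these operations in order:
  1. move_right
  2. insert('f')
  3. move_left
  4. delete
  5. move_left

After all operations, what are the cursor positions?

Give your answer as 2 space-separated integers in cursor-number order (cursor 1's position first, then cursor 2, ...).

After op 1 (move_right): buffer="bolpec" (len 6), cursors c1@2 c2@6, authorship ......
After op 2 (insert('f')): buffer="boflpecf" (len 8), cursors c1@3 c2@8, authorship ..1....2
After op 3 (move_left): buffer="boflpecf" (len 8), cursors c1@2 c2@7, authorship ..1....2
After op 4 (delete): buffer="bflpef" (len 6), cursors c1@1 c2@5, authorship .1...2
After op 5 (move_left): buffer="bflpef" (len 6), cursors c1@0 c2@4, authorship .1...2

Answer: 0 4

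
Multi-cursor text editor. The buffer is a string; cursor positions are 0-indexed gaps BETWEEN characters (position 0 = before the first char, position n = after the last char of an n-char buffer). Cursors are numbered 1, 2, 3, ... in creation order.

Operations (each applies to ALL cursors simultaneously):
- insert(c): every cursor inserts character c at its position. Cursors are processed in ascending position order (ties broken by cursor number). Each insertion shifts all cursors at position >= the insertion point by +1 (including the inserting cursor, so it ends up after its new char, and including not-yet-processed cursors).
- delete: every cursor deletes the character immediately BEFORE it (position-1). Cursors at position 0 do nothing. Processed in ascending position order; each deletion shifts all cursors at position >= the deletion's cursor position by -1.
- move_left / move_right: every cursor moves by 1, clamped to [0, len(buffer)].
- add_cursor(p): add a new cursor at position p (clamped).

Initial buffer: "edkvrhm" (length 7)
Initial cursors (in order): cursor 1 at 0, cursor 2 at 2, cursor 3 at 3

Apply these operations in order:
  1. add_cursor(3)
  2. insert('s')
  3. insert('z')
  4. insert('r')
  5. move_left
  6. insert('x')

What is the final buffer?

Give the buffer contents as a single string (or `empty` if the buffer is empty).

Answer: szxredszxrksszzrxxrvrhm

Derivation:
After op 1 (add_cursor(3)): buffer="edkvrhm" (len 7), cursors c1@0 c2@2 c3@3 c4@3, authorship .......
After op 2 (insert('s')): buffer="sedskssvrhm" (len 11), cursors c1@1 c2@4 c3@7 c4@7, authorship 1..2.34....
After op 3 (insert('z')): buffer="szedszksszzvrhm" (len 15), cursors c1@2 c2@6 c3@11 c4@11, authorship 11..22.3434....
After op 4 (insert('r')): buffer="szredszrksszzrrvrhm" (len 19), cursors c1@3 c2@8 c3@15 c4@15, authorship 111..222.343434....
After op 5 (move_left): buffer="szredszrksszzrrvrhm" (len 19), cursors c1@2 c2@7 c3@14 c4@14, authorship 111..222.343434....
After op 6 (insert('x')): buffer="szxredszxrksszzrxxrvrhm" (len 23), cursors c1@3 c2@9 c3@18 c4@18, authorship 1111..2222.34343344....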